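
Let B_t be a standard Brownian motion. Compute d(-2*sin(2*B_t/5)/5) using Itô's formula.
d(-2*sin(2*B_t/5)/5) = (4*sin(2*B_t/5)/125) dt + (-4*cos(2*B_t/5)/25) dB_t

Itô's formula for f(B_t) gives d f(B_t) = f'(B_t) dB_t + (1/2) f''(B_t) dt. Compute derivatives of f(x) = -2*sin(2*x/5)/5:
  f'(x)  = -4*cos(2*x/5)/25
  f''(x) = 8*sin(2*x/5)/125
Substitute x = B_t and multiply the f'' term by 1/2:
  drift     = (1/2) * (8*sin(2*x/5)/125) evaluated at B_t = 4*sin(2*B_t/5)/125
  diffusion = (-4*cos(2*x/5)/25) evaluated at B_t = -4*cos(2*B_t/5)/25
Therefore d(-2*sin(2*B_t/5)/5) = (4*sin(2*B_t/5)/125) dt + (-4*cos(2*B_t/5)/25) dB_t.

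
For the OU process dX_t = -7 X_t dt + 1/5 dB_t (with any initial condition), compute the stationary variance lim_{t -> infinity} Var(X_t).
lim Var(X_t) = 1/350

The OU SDE dX = -theta X dt + sigma dB admits the integrating factor exp(theta t): d(exp(theta t) X_t) = sigma exp(theta t) dB_t. Integrating from 0 to t gives X_t = x_0 * exp(-theta t) + sigma * int_0^t exp(-theta (t-s)) dB_s for any initial x_0. The Itô integral has variance (by the Itô isometry) sigma^2 * int_0^t exp(-2 theta (t - s)) ds = sigma^2 * (1 - exp(-2 theta t)) / (2 theta), independent of x_0.
With theta = 7, sigma = 1/5:
  Var(X_t) = (1/5)^2 * (1 - exp(-2*7 t)) / (2 * 7) = 1/350 - exp(-14*t)/350.
As t -> infinity, exp(-2*7 t) -> 0, so the stationary variance is sigma^2 / (2 theta) = 1/350.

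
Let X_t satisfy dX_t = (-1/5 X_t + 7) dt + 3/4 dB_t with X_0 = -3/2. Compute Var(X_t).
Var(X_t) = 45/32 - 45*exp(-2*t/5)/32

The variance V(t) = Var(X_t) satisfies V'(t) = 2 a V(t) + c^2 with V(0) = 0 (drift coefficient is linear in X, diffusion is constant). With a = -1/5, c = 3/4, the solution is
  V(t) = (c^2 / (2 a)) * (exp(2 a t) - 1)
       = ((3/4)^2 / (2*(-1/5))) * (exp((-2/5) t) - 1)
       = 45/32 - 45*exp(-2*t/5)/32.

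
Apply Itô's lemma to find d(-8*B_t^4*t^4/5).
d(-8*B_t^4*t^4/5) = (16*B_t^2*t^3*(-2*B_t^2 - 3*t)/5) dt + (-32*B_t^3*t^4/5) dB_t

Itô's formula for f(t, x): d f(t, B_t) = (f_t + (1/2) f_xx) dt + f_x dB_t. Compute partials of f(t, x) = -8*t^4*x^4/5:
  f_t(t,x)  = -32*t^3*x^4/5
  f_x(t,x)  = -32*t^4*x^3/5
  f_xx(t,x) = -96*t^4*x^2/5
Assemble drift = f_t + (1/2) f_xx = 16*t^3*x^2*(-3*t - 2*x^2)/5 and diffusion = f_x = -32*t^4*x^3/5. Substituting x = B_t:
  d(-8*B_t^4*t^4/5) = (16*B_t^2*t^3*(-2*B_t^2 - 3*t)/5) dt + (-32*B_t^3*t^4/5) dB_t.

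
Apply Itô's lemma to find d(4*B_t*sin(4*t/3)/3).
d(4*B_t*sin(4*t/3)/3) = (16*B_t*cos(4*t/3)/9) dt + (4*sin(4*t/3)/3) dB_t

Itô's formula for f(t, x): d f(t, B_t) = (f_t + (1/2) f_xx) dt + f_x dB_t. Compute partials of f(t, x) = 4*x*sin(4*t/3)/3:
  f_t(t,x)  = 16*x*cos(4*t/3)/9
  f_x(t,x)  = 4*sin(4*t/3)/3
  f_xx(t,x) = 0
Assemble drift = f_t + (1/2) f_xx = 16*x*cos(4*t/3)/9 and diffusion = f_x = 4*sin(4*t/3)/3. Substituting x = B_t:
  d(4*B_t*sin(4*t/3)/3) = (16*B_t*cos(4*t/3)/9) dt + (4*sin(4*t/3)/3) dB_t.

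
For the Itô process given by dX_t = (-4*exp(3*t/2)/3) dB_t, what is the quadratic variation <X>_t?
<X>_t = 16*exp(3*t)/27 - 16/27

For an Itô process dX_t = a(t) dt + b(t) dB_t, the quadratic variation is <X>_t = int_0^t b(s)^2 ds (the drift term does not contribute). Here b(s) = -4*exp(3*s/2)/3, so
  b(s)^2 = 16*exp(3*s)/9.
Integrating from 0 to t:
  <X>_t = int_0^t (16*exp(3*s)/9) ds = 16*exp(3*t)/27 - 16/27.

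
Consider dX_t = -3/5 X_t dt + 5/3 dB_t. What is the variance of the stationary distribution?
lim Var(X_t) = 125/54

The OU SDE dX = -theta X dt + sigma dB admits the integrating factor exp(theta t): d(exp(theta t) X_t) = sigma exp(theta t) dB_t. Integrating from 0 to t gives X_t = x_0 * exp(-theta t) + sigma * int_0^t exp(-theta (t-s)) dB_s for any initial x_0. The Itô integral has variance (by the Itô isometry) sigma^2 * int_0^t exp(-2 theta (t - s)) ds = sigma^2 * (1 - exp(-2 theta t)) / (2 theta), independent of x_0.
With theta = 3/5, sigma = 5/3:
  Var(X_t) = (5/3)^2 * (1 - exp(-2*3/5 t)) / (2 * 3/5) = 125/54 - 125*exp(-6*t/5)/54.
As t -> infinity, exp(-2*3/5 t) -> 0, so the stationary variance is sigma^2 / (2 theta) = 125/54.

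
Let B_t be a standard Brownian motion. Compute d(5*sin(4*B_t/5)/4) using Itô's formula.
d(5*sin(4*B_t/5)/4) = (-2*sin(4*B_t/5)/5) dt + (cos(4*B_t/5)) dB_t

Itô's formula for f(B_t) gives d f(B_t) = f'(B_t) dB_t + (1/2) f''(B_t) dt. Compute derivatives of f(x) = 5*sin(4*x/5)/4:
  f'(x)  = cos(4*x/5)
  f''(x) = -4*sin(4*x/5)/5
Substitute x = B_t and multiply the f'' term by 1/2:
  drift     = (1/2) * (-4*sin(4*x/5)/5) evaluated at B_t = -2*sin(4*B_t/5)/5
  diffusion = (cos(4*x/5)) evaluated at B_t = cos(4*B_t/5)
Therefore d(5*sin(4*B_t/5)/4) = (-2*sin(4*B_t/5)/5) dt + (cos(4*B_t/5)) dB_t.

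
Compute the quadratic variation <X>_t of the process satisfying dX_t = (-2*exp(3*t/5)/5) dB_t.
<X>_t = 2*exp(6*t/5)/15 - 2/15

For an Itô process dX_t = a(t) dt + b(t) dB_t, the quadratic variation is <X>_t = int_0^t b(s)^2 ds (the drift term does not contribute). Here b(s) = -2*exp(3*s/5)/5, so
  b(s)^2 = 4*exp(6*s/5)/25.
Integrating from 0 to t:
  <X>_t = int_0^t (4*exp(6*s/5)/25) ds = 2*exp(6*t/5)/15 - 2/15.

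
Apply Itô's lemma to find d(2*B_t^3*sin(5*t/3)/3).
d(2*B_t^3*sin(5*t/3)/3) = (2*B_t*(5*B_t^2*cos(5*t/3)/9 + sin(5*t/3))) dt + (2*B_t^2*sin(5*t/3)) dB_t

Itô's formula for f(t, x): d f(t, B_t) = (f_t + (1/2) f_xx) dt + f_x dB_t. Compute partials of f(t, x) = 2*x^3*sin(5*t/3)/3:
  f_t(t,x)  = 10*x^3*cos(5*t/3)/9
  f_x(t,x)  = 2*x^2*sin(5*t/3)
  f_xx(t,x) = 4*x*sin(5*t/3)
Assemble drift = f_t + (1/2) f_xx = 2*x*(5*x^2*cos(5*t/3)/9 + sin(5*t/3)) and diffusion = f_x = 2*x^2*sin(5*t/3). Substituting x = B_t:
  d(2*B_t^3*sin(5*t/3)/3) = (2*B_t*(5*B_t^2*cos(5*t/3)/9 + sin(5*t/3))) dt + (2*B_t^2*sin(5*t/3)) dB_t.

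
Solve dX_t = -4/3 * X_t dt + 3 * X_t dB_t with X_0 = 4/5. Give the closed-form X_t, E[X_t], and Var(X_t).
X_t = 4/5 * exp((-35/6) t + (3) B_t); E[X_t] = 4*exp(-4*t/3)/5; Var(X_t) = (16*exp(9*t) - 16)*exp(-8*t/3)/25

For GBM dX = mu X dt + sigma X dB with X_0 = x_0, apply Itô to Y = log X: dY = (mu - sigma^2/2) dt + sigma dB, so Y_t = log(x_0) + (mu - sigma^2/2) t + sigma B_t and hence X_t = x_0 * exp((mu - sigma^2/2) t + sigma B_t).
With mu = -4/3, sigma = 3, x_0 = 4/5, this gives:
  X_t = 4/5 * exp((-35/6) * t + (3) * B_t).
Since sigma*B_t ~ Normal(0, sigma^2 t), E[exp(sigma*B_t)] = exp(sigma^2 t / 2); so E[X_t] = x_0 * exp((mu - sigma^2/2) t) * exp(sigma^2 t / 2) = x_0 * exp(mu t) = 4*exp(-4*t/3)/5.
Var(X_t) = E[X_t^2] - (E[X_t])^2 = x_0^2 * exp(2 mu t) * (exp(sigma^2 t) - 1) = (16*exp(9*t) - 16)*exp(-8*t/3)/25.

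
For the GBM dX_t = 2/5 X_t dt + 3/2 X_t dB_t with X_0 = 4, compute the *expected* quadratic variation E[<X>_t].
E[<X>_t] = 720*exp(61*t/20)/61 - 720/61

<X>_t = int_0^t ((3/2) * X_s)^2 ds. Taking expectation inside the integral: E[<X>_t] = (3/2)^2 * int_0^t E[X_s^2] ds. For GBM, E[X_s^2] = x_0^2 * exp((2 mu + sigma^2) s). Integrating:
  E[<X>_t] = (3/2)^2 * 4^2 * (exp((2*(2/5) + (3/2)^2) t) - 1) / (2*(2/5) + (3/2)^2)
           = (3/2)^2 * 4^2 * (exp((61/20) t) - 1) / (61/20) = 720*exp(61*t/20)/61 - 720/61.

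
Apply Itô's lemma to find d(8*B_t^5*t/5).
d(8*B_t^5*t/5) = (8*B_t^3*(B_t^2 + 10*t)/5) dt + (8*B_t^4*t) dB_t

Itô's formula for f(t, x): d f(t, B_t) = (f_t + (1/2) f_xx) dt + f_x dB_t. Compute partials of f(t, x) = 8*t*x^5/5:
  f_t(t,x)  = 8*x^5/5
  f_x(t,x)  = 8*t*x^4
  f_xx(t,x) = 32*t*x^3
Assemble drift = f_t + (1/2) f_xx = 8*x^3*(10*t + x^2)/5 and diffusion = f_x = 8*t*x^4. Substituting x = B_t:
  d(8*B_t^5*t/5) = (8*B_t^3*(B_t^2 + 10*t)/5) dt + (8*B_t^4*t) dB_t.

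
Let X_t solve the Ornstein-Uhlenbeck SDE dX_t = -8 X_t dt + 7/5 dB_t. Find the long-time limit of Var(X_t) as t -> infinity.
lim Var(X_t) = 49/400

The OU SDE dX = -theta X dt + sigma dB admits the integrating factor exp(theta t): d(exp(theta t) X_t) = sigma exp(theta t) dB_t. Integrating from 0 to t gives X_t = x_0 * exp(-theta t) + sigma * int_0^t exp(-theta (t-s)) dB_s for any initial x_0. The Itô integral has variance (by the Itô isometry) sigma^2 * int_0^t exp(-2 theta (t - s)) ds = sigma^2 * (1 - exp(-2 theta t)) / (2 theta), independent of x_0.
With theta = 8, sigma = 7/5:
  Var(X_t) = (7/5)^2 * (1 - exp(-2*8 t)) / (2 * 8) = 49/400 - 49*exp(-16*t)/400.
As t -> infinity, exp(-2*8 t) -> 0, so the stationary variance is sigma^2 / (2 theta) = 49/400.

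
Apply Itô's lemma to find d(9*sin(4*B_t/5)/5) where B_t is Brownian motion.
d(9*sin(4*B_t/5)/5) = (-72*sin(4*B_t/5)/125) dt + (36*cos(4*B_t/5)/25) dB_t

Itô's formula for f(B_t) gives d f(B_t) = f'(B_t) dB_t + (1/2) f''(B_t) dt. Compute derivatives of f(x) = 9*sin(4*x/5)/5:
  f'(x)  = 36*cos(4*x/5)/25
  f''(x) = -144*sin(4*x/5)/125
Substitute x = B_t and multiply the f'' term by 1/2:
  drift     = (1/2) * (-144*sin(4*x/5)/125) evaluated at B_t = -72*sin(4*B_t/5)/125
  diffusion = (36*cos(4*x/5)/25) evaluated at B_t = 36*cos(4*B_t/5)/25
Therefore d(9*sin(4*B_t/5)/5) = (-72*sin(4*B_t/5)/125) dt + (36*cos(4*B_t/5)/25) dB_t.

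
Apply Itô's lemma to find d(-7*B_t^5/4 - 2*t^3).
d(-7*B_t^5/4 - 2*t^3) = (-35*B_t^3/2 - 6*t^2) dt + (-35*B_t^4/4) dB_t

Itô's formula for f(t, x): d f(t, B_t) = (f_t + (1/2) f_xx) dt + f_x dB_t. Compute partials of f(t, x) = -2*t^3 - 7*x^5/4:
  f_t(t,x)  = -6*t^2
  f_x(t,x)  = -35*x^4/4
  f_xx(t,x) = -35*x^3
Assemble drift = f_t + (1/2) f_xx = -6*t^2 - 35*x^3/2 and diffusion = f_x = -35*x^4/4. Substituting x = B_t:
  d(-7*B_t^5/4 - 2*t^3) = (-35*B_t^3/2 - 6*t^2) dt + (-35*B_t^4/4) dB_t.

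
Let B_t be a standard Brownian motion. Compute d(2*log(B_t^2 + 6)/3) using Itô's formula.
d(2*log(B_t^2 + 6)/3) = (2*(6 - B_t^2)/(3*(B_t^2 + 6)^2)) dt + (4*B_t/(3*(B_t^2 + 6))) dB_t

Itô's formula for f(B_t) gives d f(B_t) = f'(B_t) dB_t + (1/2) f''(B_t) dt. Compute derivatives of f(x) = 2*log(x^2 + 6)/3:
  f'(x)  = 4*x/(3*(x^2 + 6))
  f''(x) = 4*(6 - x^2)/(3*(x^2 + 6)^2)
Substitute x = B_t and multiply the f'' term by 1/2:
  drift     = (1/2) * (4*(6 - x^2)/(3*(x^2 + 6)^2)) evaluated at B_t = 2*(6 - B_t^2)/(3*(B_t^2 + 6)^2)
  diffusion = (4*x/(3*(x^2 + 6))) evaluated at B_t = 4*B_t/(3*(B_t^2 + 6))
Therefore d(2*log(B_t^2 + 6)/3) = (2*(6 - B_t^2)/(3*(B_t^2 + 6)^2)) dt + (4*B_t/(3*(B_t^2 + 6))) dB_t.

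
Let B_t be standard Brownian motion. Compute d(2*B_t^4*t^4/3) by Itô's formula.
d(2*B_t^4*t^4/3) = (B_t^2*t^3*(8*B_t^2/3 + 4*t)) dt + (8*B_t^3*t^4/3) dB_t

Itô's formula for f(t, x): d f(t, B_t) = (f_t + (1/2) f_xx) dt + f_x dB_t. Compute partials of f(t, x) = 2*t^4*x^4/3:
  f_t(t,x)  = 8*t^3*x^4/3
  f_x(t,x)  = 8*t^4*x^3/3
  f_xx(t,x) = 8*t^4*x^2
Assemble drift = f_t + (1/2) f_xx = t^3*x^2*(4*t + 8*x^2/3) and diffusion = f_x = 8*t^4*x^3/3. Substituting x = B_t:
  d(2*B_t^4*t^4/3) = (B_t^2*t^3*(8*B_t^2/3 + 4*t)) dt + (8*B_t^3*t^4/3) dB_t.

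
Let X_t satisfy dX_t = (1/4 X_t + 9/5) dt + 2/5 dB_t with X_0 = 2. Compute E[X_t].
E[X_t] = 46*exp(t/4)/5 - 36/5

Taking expectations and using E[dB_t] = 0, the mean m(t) = E[X_t] satisfies the ODE m'(t) = a m(t) + b with m(0) = x_0. With a = 1/4, b = 9/5, x_0 = 2, the solution is
  m(t) = x_0 * exp(a t) + (b/a) * (exp(a t) - 1)
       = 2 * exp((1/4) t) + ((9/5)/(1/4)) * (exp((1/4) t) - 1)
       = 46*exp(t/4)/5 - 36/5.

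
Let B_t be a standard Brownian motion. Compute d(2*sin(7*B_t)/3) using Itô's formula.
d(2*sin(7*B_t)/3) = (-49*sin(7*B_t)/3) dt + (14*cos(7*B_t)/3) dB_t

Itô's formula for f(B_t) gives d f(B_t) = f'(B_t) dB_t + (1/2) f''(B_t) dt. Compute derivatives of f(x) = 2*sin(7*x)/3:
  f'(x)  = 14*cos(7*x)/3
  f''(x) = -98*sin(7*x)/3
Substitute x = B_t and multiply the f'' term by 1/2:
  drift     = (1/2) * (-98*sin(7*x)/3) evaluated at B_t = -49*sin(7*B_t)/3
  diffusion = (14*cos(7*x)/3) evaluated at B_t = 14*cos(7*B_t)/3
Therefore d(2*sin(7*B_t)/3) = (-49*sin(7*B_t)/3) dt + (14*cos(7*B_t)/3) dB_t.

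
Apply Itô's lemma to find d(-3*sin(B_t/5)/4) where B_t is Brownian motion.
d(-3*sin(B_t/5)/4) = (3*sin(B_t/5)/200) dt + (-3*cos(B_t/5)/20) dB_t

Itô's formula for f(B_t) gives d f(B_t) = f'(B_t) dB_t + (1/2) f''(B_t) dt. Compute derivatives of f(x) = -3*sin(x/5)/4:
  f'(x)  = -3*cos(x/5)/20
  f''(x) = 3*sin(x/5)/100
Substitute x = B_t and multiply the f'' term by 1/2:
  drift     = (1/2) * (3*sin(x/5)/100) evaluated at B_t = 3*sin(B_t/5)/200
  diffusion = (-3*cos(x/5)/20) evaluated at B_t = -3*cos(B_t/5)/20
Therefore d(-3*sin(B_t/5)/4) = (3*sin(B_t/5)/200) dt + (-3*cos(B_t/5)/20) dB_t.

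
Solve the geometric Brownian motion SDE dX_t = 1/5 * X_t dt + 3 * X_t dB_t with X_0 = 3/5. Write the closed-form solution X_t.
X_t = 3/5 * exp((-43/10) * t + (3) * B_t)

For GBM dX = mu X dt + sigma X dB with X_0 = x_0, apply Itô to Y = log X: dY = (mu - sigma^2/2) dt + sigma dB, so Y_t = log(x_0) + (mu - sigma^2/2) t + sigma B_t and hence X_t = x_0 * exp((mu - sigma^2/2) t + sigma B_t).
With mu = 1/5, sigma = 3, x_0 = 3/5, this gives:
  X_t = 3/5 * exp((-43/10) * t + (3) * B_t).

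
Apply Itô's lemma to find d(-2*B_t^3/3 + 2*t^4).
d(-2*B_t^3/3 + 2*t^4) = (-2*B_t + 8*t^3) dt + (-2*B_t^2) dB_t

Itô's formula for f(t, x): d f(t, B_t) = (f_t + (1/2) f_xx) dt + f_x dB_t. Compute partials of f(t, x) = 2*t^4 - 2*x^3/3:
  f_t(t,x)  = 8*t^3
  f_x(t,x)  = -2*x^2
  f_xx(t,x) = -4*x
Assemble drift = f_t + (1/2) f_xx = 8*t^3 - 2*x and diffusion = f_x = -2*x^2. Substituting x = B_t:
  d(-2*B_t^3/3 + 2*t^4) = (-2*B_t + 8*t^3) dt + (-2*B_t^2) dB_t.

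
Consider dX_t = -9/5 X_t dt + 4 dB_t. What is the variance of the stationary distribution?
lim Var(X_t) = 40/9

The OU SDE dX = -theta X dt + sigma dB admits the integrating factor exp(theta t): d(exp(theta t) X_t) = sigma exp(theta t) dB_t. Integrating from 0 to t gives X_t = x_0 * exp(-theta t) + sigma * int_0^t exp(-theta (t-s)) dB_s for any initial x_0. The Itô integral has variance (by the Itô isometry) sigma^2 * int_0^t exp(-2 theta (t - s)) ds = sigma^2 * (1 - exp(-2 theta t)) / (2 theta), independent of x_0.
With theta = 9/5, sigma = 4:
  Var(X_t) = (4)^2 * (1 - exp(-2*9/5 t)) / (2 * 9/5) = 40/9 - 40*exp(-18*t/5)/9.
As t -> infinity, exp(-2*9/5 t) -> 0, so the stationary variance is sigma^2 / (2 theta) = 40/9.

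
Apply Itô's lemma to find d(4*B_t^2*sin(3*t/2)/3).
d(4*B_t^2*sin(3*t/2)/3) = (2*B_t^2*cos(3*t/2) + 4*sin(3*t/2)/3) dt + (8*B_t*sin(3*t/2)/3) dB_t

Itô's formula for f(t, x): d f(t, B_t) = (f_t + (1/2) f_xx) dt + f_x dB_t. Compute partials of f(t, x) = 4*x^2*sin(3*t/2)/3:
  f_t(t,x)  = 2*x^2*cos(3*t/2)
  f_x(t,x)  = 8*x*sin(3*t/2)/3
  f_xx(t,x) = 8*sin(3*t/2)/3
Assemble drift = f_t + (1/2) f_xx = 2*x^2*cos(3*t/2) + 4*sin(3*t/2)/3 and diffusion = f_x = 8*x*sin(3*t/2)/3. Substituting x = B_t:
  d(4*B_t^2*sin(3*t/2)/3) = (2*B_t^2*cos(3*t/2) + 4*sin(3*t/2)/3) dt + (8*B_t*sin(3*t/2)/3) dB_t.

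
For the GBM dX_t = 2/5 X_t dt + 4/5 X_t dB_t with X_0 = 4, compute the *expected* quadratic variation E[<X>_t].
E[<X>_t] = 64*exp(36*t/25)/9 - 64/9

<X>_t = int_0^t ((4/5) * X_s)^2 ds. Taking expectation inside the integral: E[<X>_t] = (4/5)^2 * int_0^t E[X_s^2] ds. For GBM, E[X_s^2] = x_0^2 * exp((2 mu + sigma^2) s). Integrating:
  E[<X>_t] = (4/5)^2 * 4^2 * (exp((2*(2/5) + (4/5)^2) t) - 1) / (2*(2/5) + (4/5)^2)
           = (4/5)^2 * 4^2 * (exp((36/25) t) - 1) / (36/25) = 64*exp(36*t/25)/9 - 64/9.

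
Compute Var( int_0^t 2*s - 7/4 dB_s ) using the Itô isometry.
Var = t*(64*t^2 - 168*t + 147)/48

The Itô integral of a deterministic integrand f(s) has mean 0 because each increment f(s) * (B_{s+ds} - B_s) has mean 0. By the Itô isometry:
  Var( int_0^t f(s) dB_s ) = E[ (int_0^t f(s) dB_s)^2 ] = int_0^t f(s)^2 ds.
Here f(s) = 2*s - 7/4, so f(s)^2 = (8*s - 7)^2/16. Integrate:
  int_0^t ((8*s - 7)^2/16) ds = t*(64*t^2 - 168*t + 147)/48.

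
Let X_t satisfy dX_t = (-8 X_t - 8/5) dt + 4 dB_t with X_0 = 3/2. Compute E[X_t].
E[X_t] = -1/5 + 17*exp(-8*t)/10

Taking expectations and using E[dB_t] = 0, the mean m(t) = E[X_t] satisfies the ODE m'(t) = a m(t) + b with m(0) = x_0. With a = -8, b = -8/5, x_0 = 3/2, the solution is
  m(t) = x_0 * exp(a t) + (b/a) * (exp(a t) - 1)
       = (3/2) * exp((-8) t) + ((-8/5)/(-8)) * (exp((-8) t) - 1)
       = -1/5 + 17*exp(-8*t)/10.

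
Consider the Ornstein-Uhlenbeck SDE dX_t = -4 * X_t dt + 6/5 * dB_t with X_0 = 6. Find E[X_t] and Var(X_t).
E[X_t] = 6*exp(-4*t); Var(X_t) = 9/50 - 9*exp(-8*t)/50

The OU SDE dX = -theta X dt + sigma dB admits the integrating factor exp(theta t): d(exp(theta t) X_t) = sigma exp(theta t) dB_t. Integrating from 0 to t:
  X_t = x_0 * exp(-theta t) + sigma * int_0^t exp(-theta (t-s)) dB_s.
The Itô integral has mean 0 and (by the Itô isometry) variance sigma^2 * int_0^t exp(-2 theta (t - s)) ds = sigma^2 * (1 - exp(-2 theta t)) / (2 theta).
With theta = 4, sigma = 6/5, x_0 = 6:
  E[X_t] = 6 * exp(-4 t) = 6*exp(-4*t)
  Var(X_t) = (6/5)^2 * (1 - exp(-2*4 t)) / (2 * 4) = 9/50 - 9*exp(-8*t)/50.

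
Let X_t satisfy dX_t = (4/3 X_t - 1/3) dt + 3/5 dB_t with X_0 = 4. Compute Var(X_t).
Var(X_t) = 27*exp(8*t/3)/200 - 27/200

The variance V(t) = Var(X_t) satisfies V'(t) = 2 a V(t) + c^2 with V(0) = 0 (drift coefficient is linear in X, diffusion is constant). With a = 4/3, c = 3/5, the solution is
  V(t) = (c^2 / (2 a)) * (exp(2 a t) - 1)
       = ((3/5)^2 / (2*(4/3))) * (exp((8/3) t) - 1)
       = 27*exp(8*t/3)/200 - 27/200.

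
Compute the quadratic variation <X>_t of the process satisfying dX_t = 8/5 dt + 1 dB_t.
<X>_t = t

For an Itô process dX_t = a(t) dt + b(t) dB_t, the quadratic variation is <X>_t = int_0^t b(s)^2 ds (the drift term does not contribute). Here b(s) = 1, so
  b(s)^2 = 1.
Integrating from 0 to t:
  <X>_t = int_0^t (1) ds = t.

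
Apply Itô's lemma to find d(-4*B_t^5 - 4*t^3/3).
d(-4*B_t^5 - 4*t^3/3) = (-40*B_t^3 - 4*t^2) dt + (-20*B_t^4) dB_t

Itô's formula for f(t, x): d f(t, B_t) = (f_t + (1/2) f_xx) dt + f_x dB_t. Compute partials of f(t, x) = -4*t^3/3 - 4*x^5:
  f_t(t,x)  = -4*t^2
  f_x(t,x)  = -20*x^4
  f_xx(t,x) = -80*x^3
Assemble drift = f_t + (1/2) f_xx = -4*t^2 - 40*x^3 and diffusion = f_x = -20*x^4. Substituting x = B_t:
  d(-4*B_t^5 - 4*t^3/3) = (-40*B_t^3 - 4*t^2) dt + (-20*B_t^4) dB_t.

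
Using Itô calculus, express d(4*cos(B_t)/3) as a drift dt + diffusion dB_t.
d(4*cos(B_t)/3) = (-2*cos(B_t)/3) dt + (-4*sin(B_t)/3) dB_t

Itô's formula for f(B_t) gives d f(B_t) = f'(B_t) dB_t + (1/2) f''(B_t) dt. Compute derivatives of f(x) = 4*cos(x)/3:
  f'(x)  = -4*sin(x)/3
  f''(x) = -4*cos(x)/3
Substitute x = B_t and multiply the f'' term by 1/2:
  drift     = (1/2) * (-4*cos(x)/3) evaluated at B_t = -2*cos(B_t)/3
  diffusion = (-4*sin(x)/3) evaluated at B_t = -4*sin(B_t)/3
Therefore d(4*cos(B_t)/3) = (-2*cos(B_t)/3) dt + (-4*sin(B_t)/3) dB_t.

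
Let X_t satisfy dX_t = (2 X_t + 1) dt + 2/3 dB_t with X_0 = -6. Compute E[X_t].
E[X_t] = -11*exp(2*t)/2 - 1/2

Taking expectations and using E[dB_t] = 0, the mean m(t) = E[X_t] satisfies the ODE m'(t) = a m(t) + b with m(0) = x_0. With a = 2, b = 1, x_0 = -6, the solution is
  m(t) = x_0 * exp(a t) + (b/a) * (exp(a t) - 1)
       = (-6) * exp(2 t) + (1/2) * (exp(2 t) - 1)
       = -11*exp(2*t)/2 - 1/2.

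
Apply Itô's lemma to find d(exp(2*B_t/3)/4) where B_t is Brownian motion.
d(exp(2*B_t/3)/4) = (exp(2*B_t/3)/18) dt + (exp(2*B_t/3)/6) dB_t

Itô's formula for f(B_t) gives d f(B_t) = f'(B_t) dB_t + (1/2) f''(B_t) dt. Compute derivatives of f(x) = exp(2*x/3)/4:
  f'(x)  = exp(2*x/3)/6
  f''(x) = exp(2*x/3)/9
Substitute x = B_t and multiply the f'' term by 1/2:
  drift     = (1/2) * (exp(2*x/3)/9) evaluated at B_t = exp(2*B_t/3)/18
  diffusion = (exp(2*x/3)/6) evaluated at B_t = exp(2*B_t/3)/6
Therefore d(exp(2*B_t/3)/4) = (exp(2*B_t/3)/18) dt + (exp(2*B_t/3)/6) dB_t.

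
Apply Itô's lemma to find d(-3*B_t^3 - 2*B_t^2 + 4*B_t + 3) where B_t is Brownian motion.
d(-3*B_t^3 - 2*B_t^2 + 4*B_t + 3) = (-9*B_t - 2) dt + (-9*B_t^2 - 4*B_t + 4) dB_t

Itô's formula for f(B_t) gives d f(B_t) = f'(B_t) dB_t + (1/2) f''(B_t) dt. Compute derivatives of f(x) = -3*x^3 - 2*x^2 + 4*x + 3:
  f'(x)  = -9*x^2 - 4*x + 4
  f''(x) = -18*x - 4
Substitute x = B_t and multiply the f'' term by 1/2:
  drift     = (1/2) * (-18*x - 4) evaluated at B_t = -9*B_t - 2
  diffusion = (-9*x^2 - 4*x + 4) evaluated at B_t = -9*B_t^2 - 4*B_t + 4
Therefore d(-3*B_t^3 - 2*B_t^2 + 4*B_t + 3) = (-9*B_t - 2) dt + (-9*B_t^2 - 4*B_t + 4) dB_t.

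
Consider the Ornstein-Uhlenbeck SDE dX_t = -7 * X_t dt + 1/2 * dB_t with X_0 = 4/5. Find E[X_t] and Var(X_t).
E[X_t] = 4*exp(-7*t)/5; Var(X_t) = 1/56 - exp(-14*t)/56

The OU SDE dX = -theta X dt + sigma dB admits the integrating factor exp(theta t): d(exp(theta t) X_t) = sigma exp(theta t) dB_t. Integrating from 0 to t:
  X_t = x_0 * exp(-theta t) + sigma * int_0^t exp(-theta (t-s)) dB_s.
The Itô integral has mean 0 and (by the Itô isometry) variance sigma^2 * int_0^t exp(-2 theta (t - s)) ds = sigma^2 * (1 - exp(-2 theta t)) / (2 theta).
With theta = 7, sigma = 1/2, x_0 = 4/5:
  E[X_t] = 4/5 * exp(-7 t) = 4*exp(-7*t)/5
  Var(X_t) = (1/2)^2 * (1 - exp(-2*7 t)) / (2 * 7) = 1/56 - exp(-14*t)/56.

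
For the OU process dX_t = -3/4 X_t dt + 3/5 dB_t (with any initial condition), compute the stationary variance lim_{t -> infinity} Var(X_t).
lim Var(X_t) = 6/25

The OU SDE dX = -theta X dt + sigma dB admits the integrating factor exp(theta t): d(exp(theta t) X_t) = sigma exp(theta t) dB_t. Integrating from 0 to t gives X_t = x_0 * exp(-theta t) + sigma * int_0^t exp(-theta (t-s)) dB_s for any initial x_0. The Itô integral has variance (by the Itô isometry) sigma^2 * int_0^t exp(-2 theta (t - s)) ds = sigma^2 * (1 - exp(-2 theta t)) / (2 theta), independent of x_0.
With theta = 3/4, sigma = 3/5:
  Var(X_t) = (3/5)^2 * (1 - exp(-2*3/4 t)) / (2 * 3/4) = 6/25 - 6*exp(-3*t/2)/25.
As t -> infinity, exp(-2*3/4 t) -> 0, so the stationary variance is sigma^2 / (2 theta) = 6/25.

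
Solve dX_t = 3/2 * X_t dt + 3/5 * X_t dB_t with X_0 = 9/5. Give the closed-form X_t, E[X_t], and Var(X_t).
X_t = 9/5 * exp((33/25) t + (3/5) B_t); E[X_t] = 9*exp(3*t/2)/5; Var(X_t) = 81*(exp(9*t/25) - 1)*exp(3*t)/25

For GBM dX = mu X dt + sigma X dB with X_0 = x_0, apply Itô to Y = log X: dY = (mu - sigma^2/2) dt + sigma dB, so Y_t = log(x_0) + (mu - sigma^2/2) t + sigma B_t and hence X_t = x_0 * exp((mu - sigma^2/2) t + sigma B_t).
With mu = 3/2, sigma = 3/5, x_0 = 9/5, this gives:
  X_t = 9/5 * exp((33/25) * t + (3/5) * B_t).
Since sigma*B_t ~ Normal(0, sigma^2 t), E[exp(sigma*B_t)] = exp(sigma^2 t / 2); so E[X_t] = x_0 * exp((mu - sigma^2/2) t) * exp(sigma^2 t / 2) = x_0 * exp(mu t) = 9*exp(3*t/2)/5.
Var(X_t) = E[X_t^2] - (E[X_t])^2 = x_0^2 * exp(2 mu t) * (exp(sigma^2 t) - 1) = 81*(exp(9*t/25) - 1)*exp(3*t)/25.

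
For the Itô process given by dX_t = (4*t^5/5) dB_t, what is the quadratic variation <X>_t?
<X>_t = 16*t^11/275

For an Itô process dX_t = a(t) dt + b(t) dB_t, the quadratic variation is <X>_t = int_0^t b(s)^2 ds (the drift term does not contribute). Here b(s) = 4*s^5/5, so
  b(s)^2 = 16*s^10/25.
Integrating from 0 to t:
  <X>_t = int_0^t (16*s^10/25) ds = 16*t^11/275.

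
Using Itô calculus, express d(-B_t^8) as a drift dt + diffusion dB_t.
d(-B_t^8) = (-28*B_t^6) dt + (-8*B_t^7) dB_t

Itô's formula for f(B_t) gives d f(B_t) = f'(B_t) dB_t + (1/2) f''(B_t) dt. Compute derivatives of f(x) = -x^8:
  f'(x)  = -8*x^7
  f''(x) = -56*x^6
Substitute x = B_t and multiply the f'' term by 1/2:
  drift     = (1/2) * (-56*x^6) evaluated at B_t = -28*B_t^6
  diffusion = (-8*x^7) evaluated at B_t = -8*B_t^7
Therefore d(-B_t^8) = (-28*B_t^6) dt + (-8*B_t^7) dB_t.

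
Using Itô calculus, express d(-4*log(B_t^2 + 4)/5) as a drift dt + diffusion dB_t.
d(-4*log(B_t^2 + 4)/5) = (4*(B_t^2 - 4)/(5*(B_t^2 + 4)^2)) dt + (-8*B_t/(5*B_t^2 + 20)) dB_t

Itô's formula for f(B_t) gives d f(B_t) = f'(B_t) dB_t + (1/2) f''(B_t) dt. Compute derivatives of f(x) = -4*log(x^2 + 4)/5:
  f'(x)  = -8*x/(5*x^2 + 20)
  f''(x) = 8*(x^2 - 4)/(5*(x^2 + 4)^2)
Substitute x = B_t and multiply the f'' term by 1/2:
  drift     = (1/2) * (8*(x^2 - 4)/(5*(x^2 + 4)^2)) evaluated at B_t = 4*(B_t^2 - 4)/(5*(B_t^2 + 4)^2)
  diffusion = (-8*x/(5*x^2 + 20)) evaluated at B_t = -8*B_t/(5*B_t^2 + 20)
Therefore d(-4*log(B_t^2 + 4)/5) = (4*(B_t^2 - 4)/(5*(B_t^2 + 4)^2)) dt + (-8*B_t/(5*B_t^2 + 20)) dB_t.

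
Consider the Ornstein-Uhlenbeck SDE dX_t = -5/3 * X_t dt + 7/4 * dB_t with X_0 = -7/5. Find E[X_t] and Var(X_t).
E[X_t] = -7*exp(-5*t/3)/5; Var(X_t) = 147/160 - 147*exp(-10*t/3)/160

The OU SDE dX = -theta X dt + sigma dB admits the integrating factor exp(theta t): d(exp(theta t) X_t) = sigma exp(theta t) dB_t. Integrating from 0 to t:
  X_t = x_0 * exp(-theta t) + sigma * int_0^t exp(-theta (t-s)) dB_s.
The Itô integral has mean 0 and (by the Itô isometry) variance sigma^2 * int_0^t exp(-2 theta (t - s)) ds = sigma^2 * (1 - exp(-2 theta t)) / (2 theta).
With theta = 5/3, sigma = 7/4, x_0 = -7/5:
  E[X_t] = -7/5 * exp(-5/3 t) = -7*exp(-5*t/3)/5
  Var(X_t) = (7/4)^2 * (1 - exp(-2*5/3 t)) / (2 * 5/3) = 147/160 - 147*exp(-10*t/3)/160.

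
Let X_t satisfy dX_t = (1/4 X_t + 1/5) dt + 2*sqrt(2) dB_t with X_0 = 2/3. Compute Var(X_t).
Var(X_t) = 16*exp(t/2) - 16

The variance V(t) = Var(X_t) satisfies V'(t) = 2 a V(t) + c^2 with V(0) = 0 (drift coefficient is linear in X, diffusion is constant). With a = 1/4, c = 2*sqrt(2), the solution is
  V(t) = (c^2 / (2 a)) * (exp(2 a t) - 1)
       = ((2*sqrt(2))^2 / (2*(1/4))) * (exp((1/2) t) - 1)
       = 16*exp(t/2) - 16.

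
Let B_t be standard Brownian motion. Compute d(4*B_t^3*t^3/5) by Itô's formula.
d(4*B_t^3*t^3/5) = (12*B_t*t^2*(B_t^2 + t)/5) dt + (12*B_t^2*t^3/5) dB_t

Itô's formula for f(t, x): d f(t, B_t) = (f_t + (1/2) f_xx) dt + f_x dB_t. Compute partials of f(t, x) = 4*t^3*x^3/5:
  f_t(t,x)  = 12*t^2*x^3/5
  f_x(t,x)  = 12*t^3*x^2/5
  f_xx(t,x) = 24*t^3*x/5
Assemble drift = f_t + (1/2) f_xx = 12*t^2*x*(t + x^2)/5 and diffusion = f_x = 12*t^3*x^2/5. Substituting x = B_t:
  d(4*B_t^3*t^3/5) = (12*B_t*t^2*(B_t^2 + t)/5) dt + (12*B_t^2*t^3/5) dB_t.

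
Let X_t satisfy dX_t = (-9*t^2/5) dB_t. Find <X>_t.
<X>_t = 81*t^5/125

For an Itô process dX_t = a(t) dt + b(t) dB_t, the quadratic variation is <X>_t = int_0^t b(s)^2 ds (the drift term does not contribute). Here b(s) = -9*s^2/5, so
  b(s)^2 = 81*s^4/25.
Integrating from 0 to t:
  <X>_t = int_0^t (81*s^4/25) ds = 81*t^5/125.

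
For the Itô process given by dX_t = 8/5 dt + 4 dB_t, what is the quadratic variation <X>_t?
<X>_t = 16*t

For an Itô process dX_t = a(t) dt + b(t) dB_t, the quadratic variation is <X>_t = int_0^t b(s)^2 ds (the drift term does not contribute). Here b(s) = 4, so
  b(s)^2 = 16.
Integrating from 0 to t:
  <X>_t = int_0^t (16) ds = 16*t.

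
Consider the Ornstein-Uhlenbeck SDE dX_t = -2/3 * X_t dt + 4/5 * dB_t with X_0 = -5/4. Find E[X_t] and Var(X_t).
E[X_t] = -5*exp(-2*t/3)/4; Var(X_t) = 12/25 - 12*exp(-4*t/3)/25

The OU SDE dX = -theta X dt + sigma dB admits the integrating factor exp(theta t): d(exp(theta t) X_t) = sigma exp(theta t) dB_t. Integrating from 0 to t:
  X_t = x_0 * exp(-theta t) + sigma * int_0^t exp(-theta (t-s)) dB_s.
The Itô integral has mean 0 and (by the Itô isometry) variance sigma^2 * int_0^t exp(-2 theta (t - s)) ds = sigma^2 * (1 - exp(-2 theta t)) / (2 theta).
With theta = 2/3, sigma = 4/5, x_0 = -5/4:
  E[X_t] = -5/4 * exp(-2/3 t) = -5*exp(-2*t/3)/4
  Var(X_t) = (4/5)^2 * (1 - exp(-2*2/3 t)) / (2 * 2/3) = 12/25 - 12*exp(-4*t/3)/25.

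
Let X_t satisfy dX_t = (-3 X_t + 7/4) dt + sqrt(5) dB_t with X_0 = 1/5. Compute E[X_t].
E[X_t] = 7/12 - 23*exp(-3*t)/60

Taking expectations and using E[dB_t] = 0, the mean m(t) = E[X_t] satisfies the ODE m'(t) = a m(t) + b with m(0) = x_0. With a = -3, b = 7/4, x_0 = 1/5, the solution is
  m(t) = x_0 * exp(a t) + (b/a) * (exp(a t) - 1)
       = (1/5) * exp((-3) t) + ((7/4)/(-3)) * (exp((-3) t) - 1)
       = 7/12 - 23*exp(-3*t)/60.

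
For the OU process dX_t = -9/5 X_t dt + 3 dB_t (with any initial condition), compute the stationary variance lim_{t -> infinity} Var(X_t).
lim Var(X_t) = 5/2

The OU SDE dX = -theta X dt + sigma dB admits the integrating factor exp(theta t): d(exp(theta t) X_t) = sigma exp(theta t) dB_t. Integrating from 0 to t gives X_t = x_0 * exp(-theta t) + sigma * int_0^t exp(-theta (t-s)) dB_s for any initial x_0. The Itô integral has variance (by the Itô isometry) sigma^2 * int_0^t exp(-2 theta (t - s)) ds = sigma^2 * (1 - exp(-2 theta t)) / (2 theta), independent of x_0.
With theta = 9/5, sigma = 3:
  Var(X_t) = (3)^2 * (1 - exp(-2*9/5 t)) / (2 * 9/5) = 5/2 - 5*exp(-18*t/5)/2.
As t -> infinity, exp(-2*9/5 t) -> 0, so the stationary variance is sigma^2 / (2 theta) = 5/2.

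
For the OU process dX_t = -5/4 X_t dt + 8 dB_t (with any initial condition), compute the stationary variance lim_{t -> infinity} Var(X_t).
lim Var(X_t) = 128/5

The OU SDE dX = -theta X dt + sigma dB admits the integrating factor exp(theta t): d(exp(theta t) X_t) = sigma exp(theta t) dB_t. Integrating from 0 to t gives X_t = x_0 * exp(-theta t) + sigma * int_0^t exp(-theta (t-s)) dB_s for any initial x_0. The Itô integral has variance (by the Itô isometry) sigma^2 * int_0^t exp(-2 theta (t - s)) ds = sigma^2 * (1 - exp(-2 theta t)) / (2 theta), independent of x_0.
With theta = 5/4, sigma = 8:
  Var(X_t) = (8)^2 * (1 - exp(-2*5/4 t)) / (2 * 5/4) = 128/5 - 128*exp(-5*t/2)/5.
As t -> infinity, exp(-2*5/4 t) -> 0, so the stationary variance is sigma^2 / (2 theta) = 128/5.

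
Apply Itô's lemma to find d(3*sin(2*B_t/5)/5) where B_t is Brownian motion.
d(3*sin(2*B_t/5)/5) = (-6*sin(2*B_t/5)/125) dt + (6*cos(2*B_t/5)/25) dB_t

Itô's formula for f(B_t) gives d f(B_t) = f'(B_t) dB_t + (1/2) f''(B_t) dt. Compute derivatives of f(x) = 3*sin(2*x/5)/5:
  f'(x)  = 6*cos(2*x/5)/25
  f''(x) = -12*sin(2*x/5)/125
Substitute x = B_t and multiply the f'' term by 1/2:
  drift     = (1/2) * (-12*sin(2*x/5)/125) evaluated at B_t = -6*sin(2*B_t/5)/125
  diffusion = (6*cos(2*x/5)/25) evaluated at B_t = 6*cos(2*B_t/5)/25
Therefore d(3*sin(2*B_t/5)/5) = (-6*sin(2*B_t/5)/125) dt + (6*cos(2*B_t/5)/25) dB_t.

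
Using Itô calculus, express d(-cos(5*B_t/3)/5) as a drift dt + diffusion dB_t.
d(-cos(5*B_t/3)/5) = (5*cos(5*B_t/3)/18) dt + (sin(5*B_t/3)/3) dB_t

Itô's formula for f(B_t) gives d f(B_t) = f'(B_t) dB_t + (1/2) f''(B_t) dt. Compute derivatives of f(x) = -cos(5*x/3)/5:
  f'(x)  = sin(5*x/3)/3
  f''(x) = 5*cos(5*x/3)/9
Substitute x = B_t and multiply the f'' term by 1/2:
  drift     = (1/2) * (5*cos(5*x/3)/9) evaluated at B_t = 5*cos(5*B_t/3)/18
  diffusion = (sin(5*x/3)/3) evaluated at B_t = sin(5*B_t/3)/3
Therefore d(-cos(5*B_t/3)/5) = (5*cos(5*B_t/3)/18) dt + (sin(5*B_t/3)/3) dB_t.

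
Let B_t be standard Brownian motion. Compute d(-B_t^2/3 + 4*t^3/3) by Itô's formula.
d(-B_t^2/3 + 4*t^3/3) = (4*t^2 - 1/3) dt + (-2*B_t/3) dB_t

Itô's formula for f(t, x): d f(t, B_t) = (f_t + (1/2) f_xx) dt + f_x dB_t. Compute partials of f(t, x) = 4*t^3/3 - x^2/3:
  f_t(t,x)  = 4*t^2
  f_x(t,x)  = -2*x/3
  f_xx(t,x) = -2/3
Assemble drift = f_t + (1/2) f_xx = 4*t^2 - 1/3 and diffusion = f_x = -2*x/3. Substituting x = B_t:
  d(-B_t^2/3 + 4*t^3/3) = (4*t^2 - 1/3) dt + (-2*B_t/3) dB_t.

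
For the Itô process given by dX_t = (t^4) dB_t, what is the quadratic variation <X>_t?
<X>_t = t^9/9

For an Itô process dX_t = a(t) dt + b(t) dB_t, the quadratic variation is <X>_t = int_0^t b(s)^2 ds (the drift term does not contribute). Here b(s) = s^4, so
  b(s)^2 = s^8.
Integrating from 0 to t:
  <X>_t = int_0^t (s^8) ds = t^9/9.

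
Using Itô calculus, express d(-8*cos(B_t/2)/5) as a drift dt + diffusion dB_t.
d(-8*cos(B_t/2)/5) = (cos(B_t/2)/5) dt + (4*sin(B_t/2)/5) dB_t

Itô's formula for f(B_t) gives d f(B_t) = f'(B_t) dB_t + (1/2) f''(B_t) dt. Compute derivatives of f(x) = -8*cos(x/2)/5:
  f'(x)  = 4*sin(x/2)/5
  f''(x) = 2*cos(x/2)/5
Substitute x = B_t and multiply the f'' term by 1/2:
  drift     = (1/2) * (2*cos(x/2)/5) evaluated at B_t = cos(B_t/2)/5
  diffusion = (4*sin(x/2)/5) evaluated at B_t = 4*sin(B_t/2)/5
Therefore d(-8*cos(B_t/2)/5) = (cos(B_t/2)/5) dt + (4*sin(B_t/2)/5) dB_t.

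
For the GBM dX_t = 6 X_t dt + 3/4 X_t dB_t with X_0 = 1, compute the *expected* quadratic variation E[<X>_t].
E[<X>_t] = 3*exp(201*t/16)/67 - 3/67

<X>_t = int_0^t ((3/4) * X_s)^2 ds. Taking expectation inside the integral: E[<X>_t] = (3/4)^2 * int_0^t E[X_s^2] ds. For GBM, E[X_s^2] = x_0^2 * exp((2 mu + sigma^2) s). Integrating:
  E[<X>_t] = (3/4)^2 * 1^2 * (exp((2*6 + (3/4)^2) t) - 1) / (2*6 + (3/4)^2)
           = (3/4)^2 * 1^2 * (exp((201/16) t) - 1) / (201/16) = 3*exp(201*t/16)/67 - 3/67.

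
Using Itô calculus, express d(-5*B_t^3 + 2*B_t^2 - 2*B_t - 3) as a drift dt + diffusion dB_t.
d(-5*B_t^3 + 2*B_t^2 - 2*B_t - 3) = (2 - 15*B_t) dt + (-15*B_t^2 + 4*B_t - 2) dB_t

Itô's formula for f(B_t) gives d f(B_t) = f'(B_t) dB_t + (1/2) f''(B_t) dt. Compute derivatives of f(x) = -5*x^3 + 2*x^2 - 2*x - 3:
  f'(x)  = -15*x^2 + 4*x - 2
  f''(x) = 4 - 30*x
Substitute x = B_t and multiply the f'' term by 1/2:
  drift     = (1/2) * (4 - 30*x) evaluated at B_t = 2 - 15*B_t
  diffusion = (-15*x^2 + 4*x - 2) evaluated at B_t = -15*B_t^2 + 4*B_t - 2
Therefore d(-5*B_t^3 + 2*B_t^2 - 2*B_t - 3) = (2 - 15*B_t) dt + (-15*B_t^2 + 4*B_t - 2) dB_t.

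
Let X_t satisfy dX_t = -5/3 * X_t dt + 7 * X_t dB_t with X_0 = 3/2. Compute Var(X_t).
Var(X_t) = (9*exp(49*t) - 9)*exp(-10*t/3)/4

For GBM dX = mu X dt + sigma X dB with X_0 = x_0, apply Itô to Y = log X: dY = (mu - sigma^2/2) dt + sigma dB, so Y_t = log(x_0) + (mu - sigma^2/2) t + sigma B_t and hence X_t = x_0 * exp((mu - sigma^2/2) t + sigma B_t).
With mu = -5/3, sigma = 7, x_0 = 3/2, this gives:
  X_t = 3/2 * exp((-157/6) * t + (7) * B_t).
Since sigma*B_t ~ Normal(0, sigma^2 t), E[exp(sigma*B_t)] = exp(sigma^2 t / 2); so E[X_t] = x_0 * exp((mu - sigma^2/2) t) * exp(sigma^2 t / 2) = x_0 * exp(mu t) = 3*exp(-5*t/3)/2.
Var(X_t) = E[X_t^2] - (E[X_t])^2 = x_0^2 * exp(2 mu t) * (exp(sigma^2 t) - 1) = (9*exp(49*t) - 9)*exp(-10*t/3)/4.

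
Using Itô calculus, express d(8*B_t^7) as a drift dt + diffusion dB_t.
d(8*B_t^7) = (168*B_t^5) dt + (56*B_t^6) dB_t

Itô's formula for f(B_t) gives d f(B_t) = f'(B_t) dB_t + (1/2) f''(B_t) dt. Compute derivatives of f(x) = 8*x^7:
  f'(x)  = 56*x^6
  f''(x) = 336*x^5
Substitute x = B_t and multiply the f'' term by 1/2:
  drift     = (1/2) * (336*x^5) evaluated at B_t = 168*B_t^5
  diffusion = (56*x^6) evaluated at B_t = 56*B_t^6
Therefore d(8*B_t^7) = (168*B_t^5) dt + (56*B_t^6) dB_t.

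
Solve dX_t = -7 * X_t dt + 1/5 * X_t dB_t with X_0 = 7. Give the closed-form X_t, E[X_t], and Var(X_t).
X_t = 7 * exp((-351/50) t + (1/5) B_t); E[X_t] = 7*exp(-7*t); Var(X_t) = (49*exp(t/25) - 49)*exp(-14*t)

For GBM dX = mu X dt + sigma X dB with X_0 = x_0, apply Itô to Y = log X: dY = (mu - sigma^2/2) dt + sigma dB, so Y_t = log(x_0) + (mu - sigma^2/2) t + sigma B_t and hence X_t = x_0 * exp((mu - sigma^2/2) t + sigma B_t).
With mu = -7, sigma = 1/5, x_0 = 7, this gives:
  X_t = 7 * exp((-351/50) * t + (1/5) * B_t).
Since sigma*B_t ~ Normal(0, sigma^2 t), E[exp(sigma*B_t)] = exp(sigma^2 t / 2); so E[X_t] = x_0 * exp((mu - sigma^2/2) t) * exp(sigma^2 t / 2) = x_0 * exp(mu t) = 7*exp(-7*t).
Var(X_t) = E[X_t^2] - (E[X_t])^2 = x_0^2 * exp(2 mu t) * (exp(sigma^2 t) - 1) = (49*exp(t/25) - 49)*exp(-14*t).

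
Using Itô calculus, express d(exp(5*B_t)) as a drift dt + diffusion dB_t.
d(exp(5*B_t)) = (25*exp(5*B_t)/2) dt + (5*exp(5*B_t)) dB_t

Itô's formula for f(B_t) gives d f(B_t) = f'(B_t) dB_t + (1/2) f''(B_t) dt. Compute derivatives of f(x) = exp(5*x):
  f'(x)  = 5*exp(5*x)
  f''(x) = 25*exp(5*x)
Substitute x = B_t and multiply the f'' term by 1/2:
  drift     = (1/2) * (25*exp(5*x)) evaluated at B_t = 25*exp(5*B_t)/2
  diffusion = (5*exp(5*x)) evaluated at B_t = 5*exp(5*B_t)
Therefore d(exp(5*B_t)) = (25*exp(5*B_t)/2) dt + (5*exp(5*B_t)) dB_t.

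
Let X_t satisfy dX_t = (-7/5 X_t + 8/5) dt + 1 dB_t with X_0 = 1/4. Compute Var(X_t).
Var(X_t) = 5/14 - 5*exp(-14*t/5)/14

The variance V(t) = Var(X_t) satisfies V'(t) = 2 a V(t) + c^2 with V(0) = 0 (drift coefficient is linear in X, diffusion is constant). With a = -7/5, c = 1, the solution is
  V(t) = (c^2 / (2 a)) * (exp(2 a t) - 1)
       = (1^2 / (2*(-7/5))) * (exp((-14/5) t) - 1)
       = 5/14 - 5*exp(-14*t/5)/14.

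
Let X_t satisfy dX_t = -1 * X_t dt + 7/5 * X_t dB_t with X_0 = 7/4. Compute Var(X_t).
Var(X_t) = (49*exp(49*t/25) - 49)*exp(-2*t)/16

For GBM dX = mu X dt + sigma X dB with X_0 = x_0, apply Itô to Y = log X: dY = (mu - sigma^2/2) dt + sigma dB, so Y_t = log(x_0) + (mu - sigma^2/2) t + sigma B_t and hence X_t = x_0 * exp((mu - sigma^2/2) t + sigma B_t).
With mu = -1, sigma = 7/5, x_0 = 7/4, this gives:
  X_t = 7/4 * exp((-99/50) * t + (7/5) * B_t).
Since sigma*B_t ~ Normal(0, sigma^2 t), E[exp(sigma*B_t)] = exp(sigma^2 t / 2); so E[X_t] = x_0 * exp((mu - sigma^2/2) t) * exp(sigma^2 t / 2) = x_0 * exp(mu t) = 7*exp(-t)/4.
Var(X_t) = E[X_t^2] - (E[X_t])^2 = x_0^2 * exp(2 mu t) * (exp(sigma^2 t) - 1) = (49*exp(49*t/25) - 49)*exp(-2*t)/16.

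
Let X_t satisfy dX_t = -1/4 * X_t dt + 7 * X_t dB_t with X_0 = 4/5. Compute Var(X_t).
Var(X_t) = (16*exp(49*t) - 16)*exp(-t/2)/25

For GBM dX = mu X dt + sigma X dB with X_0 = x_0, apply Itô to Y = log X: dY = (mu - sigma^2/2) dt + sigma dB, so Y_t = log(x_0) + (mu - sigma^2/2) t + sigma B_t and hence X_t = x_0 * exp((mu - sigma^2/2) t + sigma B_t).
With mu = -1/4, sigma = 7, x_0 = 4/5, this gives:
  X_t = 4/5 * exp((-99/4) * t + (7) * B_t).
Since sigma*B_t ~ Normal(0, sigma^2 t), E[exp(sigma*B_t)] = exp(sigma^2 t / 2); so E[X_t] = x_0 * exp((mu - sigma^2/2) t) * exp(sigma^2 t / 2) = x_0 * exp(mu t) = 4*exp(-t/4)/5.
Var(X_t) = E[X_t^2] - (E[X_t])^2 = x_0^2 * exp(2 mu t) * (exp(sigma^2 t) - 1) = (16*exp(49*t) - 16)*exp(-t/2)/25.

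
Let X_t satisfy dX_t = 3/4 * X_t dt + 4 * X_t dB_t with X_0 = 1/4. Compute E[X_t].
E[X_t] = exp(3*t/4)/4

For GBM dX = mu X dt + sigma X dB with X_0 = x_0, apply Itô to Y = log X: dY = (mu - sigma^2/2) dt + sigma dB, so Y_t = log(x_0) + (mu - sigma^2/2) t + sigma B_t and hence X_t = x_0 * exp((mu - sigma^2/2) t + sigma B_t).
With mu = 3/4, sigma = 4, x_0 = 1/4, this gives:
  X_t = 1/4 * exp((-29/4) * t + (4) * B_t).
Since sigma*B_t ~ Normal(0, sigma^2 t), E[exp(sigma*B_t)] = exp(sigma^2 t / 2); so E[X_t] = x_0 * exp((mu - sigma^2/2) t) * exp(sigma^2 t / 2) = x_0 * exp(mu t) = exp(3*t/4)/4.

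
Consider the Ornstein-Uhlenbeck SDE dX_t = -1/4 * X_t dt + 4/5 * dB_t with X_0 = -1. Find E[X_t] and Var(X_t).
E[X_t] = -exp(-t/4); Var(X_t) = 32/25 - 32*exp(-t/2)/25

The OU SDE dX = -theta X dt + sigma dB admits the integrating factor exp(theta t): d(exp(theta t) X_t) = sigma exp(theta t) dB_t. Integrating from 0 to t:
  X_t = x_0 * exp(-theta t) + sigma * int_0^t exp(-theta (t-s)) dB_s.
The Itô integral has mean 0 and (by the Itô isometry) variance sigma^2 * int_0^t exp(-2 theta (t - s)) ds = sigma^2 * (1 - exp(-2 theta t)) / (2 theta).
With theta = 1/4, sigma = 4/5, x_0 = -1:
  E[X_t] = -1 * exp(-1/4 t) = -exp(-t/4)
  Var(X_t) = (4/5)^2 * (1 - exp(-2*1/4 t)) / (2 * 1/4) = 32/25 - 32*exp(-t/2)/25.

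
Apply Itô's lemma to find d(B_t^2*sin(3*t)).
d(B_t^2*sin(3*t)) = (3*B_t^2*cos(3*t) + sin(3*t)) dt + (2*B_t*sin(3*t)) dB_t

Itô's formula for f(t, x): d f(t, B_t) = (f_t + (1/2) f_xx) dt + f_x dB_t. Compute partials of f(t, x) = x^2*sin(3*t):
  f_t(t,x)  = 3*x^2*cos(3*t)
  f_x(t,x)  = 2*x*sin(3*t)
  f_xx(t,x) = 2*sin(3*t)
Assemble drift = f_t + (1/2) f_xx = 3*x^2*cos(3*t) + sin(3*t) and diffusion = f_x = 2*x*sin(3*t). Substituting x = B_t:
  d(B_t^2*sin(3*t)) = (3*B_t^2*cos(3*t) + sin(3*t)) dt + (2*B_t*sin(3*t)) dB_t.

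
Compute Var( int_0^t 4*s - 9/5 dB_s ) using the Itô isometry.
Var = t*(400*t^2 - 540*t + 243)/75

The Itô integral of a deterministic integrand f(s) has mean 0 because each increment f(s) * (B_{s+ds} - B_s) has mean 0. By the Itô isometry:
  Var( int_0^t f(s) dB_s ) = E[ (int_0^t f(s) dB_s)^2 ] = int_0^t f(s)^2 ds.
Here f(s) = 4*s - 9/5, so f(s)^2 = (20*s - 9)^2/25. Integrate:
  int_0^t ((20*s - 9)^2/25) ds = t*(400*t^2 - 540*t + 243)/75.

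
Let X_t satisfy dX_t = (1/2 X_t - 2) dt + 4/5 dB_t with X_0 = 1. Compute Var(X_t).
Var(X_t) = 16*exp(t)/25 - 16/25

The variance V(t) = Var(X_t) satisfies V'(t) = 2 a V(t) + c^2 with V(0) = 0 (drift coefficient is linear in X, diffusion is constant). With a = 1/2, c = 4/5, the solution is
  V(t) = (c^2 / (2 a)) * (exp(2 a t) - 1)
       = ((4/5)^2 / (2*(1/2))) * (exp(1 t) - 1)
       = 16*exp(t)/25 - 16/25.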